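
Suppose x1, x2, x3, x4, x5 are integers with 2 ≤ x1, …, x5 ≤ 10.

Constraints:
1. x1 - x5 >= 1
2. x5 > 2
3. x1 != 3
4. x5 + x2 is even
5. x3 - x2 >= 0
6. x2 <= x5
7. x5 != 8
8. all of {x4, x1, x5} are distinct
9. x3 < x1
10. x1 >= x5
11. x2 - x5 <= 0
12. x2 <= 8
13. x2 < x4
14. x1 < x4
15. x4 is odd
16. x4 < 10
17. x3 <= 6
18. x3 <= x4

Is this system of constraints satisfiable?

The assignment x1 = 4, x2 = 3, x3 = 3, x4 = 7, x5 = 3 works:
  constraint 1 holds since x1 - x5 = 1.
  constraint 5 holds since x3 - x2 = 0.
  constraint 11 holds since x2 - x5 = 0.
The rest check out directly.

Satisfiable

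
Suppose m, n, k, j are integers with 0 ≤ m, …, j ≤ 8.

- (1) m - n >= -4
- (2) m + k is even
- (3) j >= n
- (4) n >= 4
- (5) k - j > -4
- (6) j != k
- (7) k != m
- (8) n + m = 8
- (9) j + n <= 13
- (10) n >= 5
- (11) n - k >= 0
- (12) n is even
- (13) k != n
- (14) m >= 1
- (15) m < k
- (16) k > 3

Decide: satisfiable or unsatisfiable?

Setting (m, n, k, j) = (2, 6, 4, 6) satisfies everything: constraint 1: m - n = -4; constraint 5: k - j = -2; constraint 8: n + m = 8, and the others follow.

Satisfiable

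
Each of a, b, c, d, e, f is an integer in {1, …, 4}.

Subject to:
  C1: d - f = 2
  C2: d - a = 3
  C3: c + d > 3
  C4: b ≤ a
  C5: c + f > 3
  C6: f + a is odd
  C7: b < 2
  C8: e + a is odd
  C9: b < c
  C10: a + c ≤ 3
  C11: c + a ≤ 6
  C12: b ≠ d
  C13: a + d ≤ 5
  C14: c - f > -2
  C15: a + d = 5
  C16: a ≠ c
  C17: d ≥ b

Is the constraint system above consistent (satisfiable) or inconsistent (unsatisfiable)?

Satisfiable

One satisfying assignment is a = 1, b = 1, c = 2, d = 4, e = 4, f = 2.
For the less obvious constraints — constraint 1: d - f = 2; constraint 2: d - a = 3 — and the others hold by inspection.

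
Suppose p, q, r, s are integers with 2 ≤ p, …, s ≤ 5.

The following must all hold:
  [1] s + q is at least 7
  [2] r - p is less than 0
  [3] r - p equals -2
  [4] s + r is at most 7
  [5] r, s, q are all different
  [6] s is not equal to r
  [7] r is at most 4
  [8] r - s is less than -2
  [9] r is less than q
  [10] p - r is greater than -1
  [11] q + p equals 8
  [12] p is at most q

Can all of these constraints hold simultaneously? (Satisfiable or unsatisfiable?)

Satisfiable

Take p = 4, q = 4, r = 2, s = 5. Then constraint 1: s + q = 9; constraint 2: r - p = -2; constraint 3: r - p = -2, and every other listed constraint is also met.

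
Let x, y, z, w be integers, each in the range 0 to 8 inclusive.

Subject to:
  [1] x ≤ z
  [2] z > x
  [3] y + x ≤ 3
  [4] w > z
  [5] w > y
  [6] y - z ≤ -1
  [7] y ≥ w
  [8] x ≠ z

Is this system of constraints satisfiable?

Constraints 4, 6, and 7 give w ≤ y, y < z, z < w. Chaining: w ≤ y < z < w, which forces w < w — impossible.

Unsatisfiable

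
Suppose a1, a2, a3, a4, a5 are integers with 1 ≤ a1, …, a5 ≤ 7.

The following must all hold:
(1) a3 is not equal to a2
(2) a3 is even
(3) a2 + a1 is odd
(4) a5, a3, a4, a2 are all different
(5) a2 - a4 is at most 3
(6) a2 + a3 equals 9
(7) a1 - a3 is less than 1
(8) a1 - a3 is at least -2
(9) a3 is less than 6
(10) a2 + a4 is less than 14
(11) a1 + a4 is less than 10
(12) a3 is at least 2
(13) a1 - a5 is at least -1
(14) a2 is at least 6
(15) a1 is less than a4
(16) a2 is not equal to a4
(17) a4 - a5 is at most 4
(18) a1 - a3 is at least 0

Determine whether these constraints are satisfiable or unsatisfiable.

Satisfiable

Take a1 = 2, a2 = 7, a3 = 2, a4 = 5, a5 = 1. Then constraint 5: a2 - a4 = 2; constraint 6: a2 + a3 = 9, and every other listed constraint is also met.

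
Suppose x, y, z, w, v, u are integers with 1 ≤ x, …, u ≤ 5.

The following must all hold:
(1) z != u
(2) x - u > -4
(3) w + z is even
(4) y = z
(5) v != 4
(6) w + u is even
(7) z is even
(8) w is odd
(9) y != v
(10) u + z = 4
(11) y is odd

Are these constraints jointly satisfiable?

Constraint 8 makes w odd and constraint 7 makes z even, so w + z must be odd. Constraint 3 says w + z is even — contradiction.

Unsatisfiable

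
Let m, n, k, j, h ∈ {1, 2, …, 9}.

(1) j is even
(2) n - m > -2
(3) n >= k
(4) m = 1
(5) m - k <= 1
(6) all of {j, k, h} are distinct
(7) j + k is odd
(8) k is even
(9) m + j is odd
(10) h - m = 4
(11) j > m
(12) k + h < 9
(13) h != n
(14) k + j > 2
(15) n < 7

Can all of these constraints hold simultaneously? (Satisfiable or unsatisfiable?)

Unsatisfiable

Constraint 1 makes j even and constraint 8 makes k even, so j + k must be even. Constraint 7 says j + k is odd — contradiction.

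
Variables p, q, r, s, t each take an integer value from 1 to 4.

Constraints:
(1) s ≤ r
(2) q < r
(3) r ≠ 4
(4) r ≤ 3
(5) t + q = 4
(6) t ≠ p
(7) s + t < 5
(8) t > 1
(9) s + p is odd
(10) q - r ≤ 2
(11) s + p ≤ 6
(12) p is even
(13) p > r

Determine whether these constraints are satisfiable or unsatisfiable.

Satisfiable

One satisfying assignment is p = 4, q = 1, r = 2, s = 1, t = 3.
For the less obvious constraints — constraint 5: t + q = 4; constraint 7: s + t = 4 — and the others hold by inspection.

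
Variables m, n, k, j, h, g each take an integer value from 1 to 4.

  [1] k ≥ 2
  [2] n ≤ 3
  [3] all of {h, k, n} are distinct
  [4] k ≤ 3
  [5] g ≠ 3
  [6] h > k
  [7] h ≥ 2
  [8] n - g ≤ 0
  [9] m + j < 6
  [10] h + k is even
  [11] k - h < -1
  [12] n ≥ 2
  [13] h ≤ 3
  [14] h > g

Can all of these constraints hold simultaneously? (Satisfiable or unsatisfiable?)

Constraints 1, 2, 4, 7, 12, and 13 confine each of h, k, n to the 2 values {2, 3}.
Constraint 3 requires all 3 of them to be distinct, but only 2 values are available — impossible by the pigeonhole principle.

Unsatisfiable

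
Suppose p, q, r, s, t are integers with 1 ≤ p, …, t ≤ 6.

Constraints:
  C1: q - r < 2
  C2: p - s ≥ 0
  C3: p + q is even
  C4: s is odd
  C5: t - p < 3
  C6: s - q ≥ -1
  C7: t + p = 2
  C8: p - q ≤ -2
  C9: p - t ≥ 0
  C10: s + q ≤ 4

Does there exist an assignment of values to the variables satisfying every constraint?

Constraints 2, 6, and 8 give s − q ≥ -1, q − p ≥ 2, p − s ≥ 0.
Adding all 3 inequalities: the left sides telescope to 0, and the right sides sum to (-1) + 2 + 0 = 1. So 0 ≥ 1, which is false.

Unsatisfiable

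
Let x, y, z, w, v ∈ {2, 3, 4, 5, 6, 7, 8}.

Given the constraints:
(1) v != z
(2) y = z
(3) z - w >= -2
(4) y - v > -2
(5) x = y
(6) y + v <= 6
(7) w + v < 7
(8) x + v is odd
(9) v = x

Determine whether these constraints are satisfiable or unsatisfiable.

Unsatisfiable

From constraints 2, 5, and 9, v = x = y = z, so v = z. But constraint 1 says v ≠ z. Contradiction.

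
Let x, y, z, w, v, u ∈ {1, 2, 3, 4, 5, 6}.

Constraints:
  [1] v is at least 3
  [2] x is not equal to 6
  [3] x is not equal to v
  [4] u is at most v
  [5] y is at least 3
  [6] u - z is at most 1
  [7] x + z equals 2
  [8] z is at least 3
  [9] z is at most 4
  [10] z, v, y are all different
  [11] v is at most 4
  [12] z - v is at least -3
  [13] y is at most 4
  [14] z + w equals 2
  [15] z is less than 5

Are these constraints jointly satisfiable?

Constraints 1, 5, 8, 9, 11, and 13 confine each of z, v, y to the 2 values {3, 4}.
Constraint 10 requires all 3 of them to be distinct, but only 2 values are available — impossible by the pigeonhole principle.

Unsatisfiable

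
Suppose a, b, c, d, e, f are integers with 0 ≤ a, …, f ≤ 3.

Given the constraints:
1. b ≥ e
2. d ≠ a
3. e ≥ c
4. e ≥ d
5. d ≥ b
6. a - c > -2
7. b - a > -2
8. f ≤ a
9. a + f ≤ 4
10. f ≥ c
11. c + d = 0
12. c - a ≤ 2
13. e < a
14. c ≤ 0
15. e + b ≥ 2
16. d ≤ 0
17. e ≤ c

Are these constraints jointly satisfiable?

From constraints 14 and 17: e ≤ c ≤ 0. From constraints 5 and 16: b ≤ d ≤ 0. Hence e + b ≤ 0. But constraint 15 requires e + b ≥ 2, and 2 > 0. Contradiction.

Unsatisfiable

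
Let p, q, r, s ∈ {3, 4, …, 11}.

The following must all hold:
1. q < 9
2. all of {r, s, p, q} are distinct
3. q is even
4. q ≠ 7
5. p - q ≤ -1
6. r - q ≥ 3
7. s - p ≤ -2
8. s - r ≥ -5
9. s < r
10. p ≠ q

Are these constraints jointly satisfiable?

Unsatisfiable

Constraints 5, 6, 7, and 8 give r − q ≥ 3, q − p ≥ 1, p − s ≥ 2, s − r ≥ -5.
Adding all 4 inequalities: the left sides telescope to 0, and the right sides sum to 3 + 1 + 2 + (-5) = 1. So 0 ≥ 1, which is false.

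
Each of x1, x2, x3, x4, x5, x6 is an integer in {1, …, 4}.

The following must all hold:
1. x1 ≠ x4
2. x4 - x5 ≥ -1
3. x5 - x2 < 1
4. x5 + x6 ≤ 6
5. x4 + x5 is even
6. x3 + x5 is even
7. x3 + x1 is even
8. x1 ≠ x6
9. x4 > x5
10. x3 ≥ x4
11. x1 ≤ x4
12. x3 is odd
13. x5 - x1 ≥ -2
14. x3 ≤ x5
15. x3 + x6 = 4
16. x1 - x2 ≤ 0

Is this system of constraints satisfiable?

Constraints 9, 10, and 14 give x4 ≤ x3, x3 ≤ x5, x5 < x4. Chaining: x4 ≤ x3 ≤ x5 < x4, which forces x4 < x4 — impossible.

Unsatisfiable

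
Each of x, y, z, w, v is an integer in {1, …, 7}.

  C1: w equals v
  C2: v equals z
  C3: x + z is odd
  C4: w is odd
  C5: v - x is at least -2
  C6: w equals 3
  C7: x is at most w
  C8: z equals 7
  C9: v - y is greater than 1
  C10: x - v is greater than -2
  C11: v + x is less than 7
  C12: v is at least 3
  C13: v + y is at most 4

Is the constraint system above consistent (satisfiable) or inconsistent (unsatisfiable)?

Constraint 6 fixes w = 3 and constraint 8 fixes z = 7. Constraints 1 and 2 give w = v = z, so w = z. But 3 ≠ 7 — contradiction.

Unsatisfiable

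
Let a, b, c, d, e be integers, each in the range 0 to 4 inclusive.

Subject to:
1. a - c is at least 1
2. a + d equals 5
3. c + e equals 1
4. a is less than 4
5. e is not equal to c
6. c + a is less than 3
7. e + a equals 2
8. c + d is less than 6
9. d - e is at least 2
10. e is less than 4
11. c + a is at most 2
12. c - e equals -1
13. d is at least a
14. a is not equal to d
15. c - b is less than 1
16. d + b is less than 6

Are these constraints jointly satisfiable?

Satisfiable

One satisfying assignment is a = 1, b = 0, c = 0, d = 4, e = 1.
For the less obvious constraints — constraint 1: a - c = 1; constraint 2: a + d = 5 — and the others hold by inspection.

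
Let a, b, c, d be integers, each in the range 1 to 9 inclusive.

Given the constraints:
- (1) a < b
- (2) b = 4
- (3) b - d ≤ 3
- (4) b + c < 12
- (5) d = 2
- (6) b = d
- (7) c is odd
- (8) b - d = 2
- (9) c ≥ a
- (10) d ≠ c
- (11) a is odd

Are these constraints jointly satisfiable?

Unsatisfiable

Constraint 2 fixes b = 4 and constraint 5 fixes d = 2, but constraint 6 requires b = d. Since 4 ≠ 2, contradiction.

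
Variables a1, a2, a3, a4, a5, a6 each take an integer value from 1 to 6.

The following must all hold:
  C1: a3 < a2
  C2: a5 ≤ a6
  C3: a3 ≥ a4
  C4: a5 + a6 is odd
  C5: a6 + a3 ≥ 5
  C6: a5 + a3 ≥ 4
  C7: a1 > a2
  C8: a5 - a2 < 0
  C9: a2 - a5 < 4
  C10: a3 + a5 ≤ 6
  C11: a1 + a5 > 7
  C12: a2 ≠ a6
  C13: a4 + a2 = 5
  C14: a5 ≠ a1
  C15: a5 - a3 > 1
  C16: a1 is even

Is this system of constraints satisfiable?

Satisfiable

Setting (a1, a2, a3, a4, a5, a6) = (6, 4, 1, 1, 3, 6) satisfies everything: constraint 5: a6 + a3 = 7; constraint 6: a5 + a3 = 4, and the others follow.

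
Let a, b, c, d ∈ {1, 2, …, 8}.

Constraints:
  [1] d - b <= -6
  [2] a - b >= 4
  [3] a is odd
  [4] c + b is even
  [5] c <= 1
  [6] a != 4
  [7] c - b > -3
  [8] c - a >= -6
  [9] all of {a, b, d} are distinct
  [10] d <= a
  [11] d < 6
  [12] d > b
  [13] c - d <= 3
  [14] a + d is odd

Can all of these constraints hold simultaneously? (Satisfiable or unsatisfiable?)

Unsatisfiable

Constraints 1, 2, 8, and 13 give b − d ≥ 6, d − c ≥ -3, c − a ≥ -6, a − b ≥ 4.
Adding all 4 inequalities: the left sides telescope to 0, and the right sides sum to 6 + (-3) + (-6) + 4 = 1. So 0 ≥ 1, which is false.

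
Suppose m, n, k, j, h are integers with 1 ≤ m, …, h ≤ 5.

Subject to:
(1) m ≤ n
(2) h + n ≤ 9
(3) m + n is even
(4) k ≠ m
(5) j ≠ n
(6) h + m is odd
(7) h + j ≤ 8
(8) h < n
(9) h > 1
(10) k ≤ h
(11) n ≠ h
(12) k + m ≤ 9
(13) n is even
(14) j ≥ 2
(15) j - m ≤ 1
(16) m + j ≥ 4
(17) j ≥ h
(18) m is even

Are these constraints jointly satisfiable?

Satisfiable

Try m = 4, n = 4, k = 3, j = 3, h = 3.
Check constraint 2: h + n = 7; constraint 7: h + j = 6. The remaining constraints are straightforward to verify.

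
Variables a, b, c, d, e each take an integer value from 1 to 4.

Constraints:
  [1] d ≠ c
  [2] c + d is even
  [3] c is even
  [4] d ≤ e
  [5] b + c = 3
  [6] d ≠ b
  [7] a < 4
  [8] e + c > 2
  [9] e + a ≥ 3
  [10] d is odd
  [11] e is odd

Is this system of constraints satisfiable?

Constraint 3 makes c even and constraint 10 makes d odd, so c + d must be odd. Constraint 2 says c + d is even — contradiction.

Unsatisfiable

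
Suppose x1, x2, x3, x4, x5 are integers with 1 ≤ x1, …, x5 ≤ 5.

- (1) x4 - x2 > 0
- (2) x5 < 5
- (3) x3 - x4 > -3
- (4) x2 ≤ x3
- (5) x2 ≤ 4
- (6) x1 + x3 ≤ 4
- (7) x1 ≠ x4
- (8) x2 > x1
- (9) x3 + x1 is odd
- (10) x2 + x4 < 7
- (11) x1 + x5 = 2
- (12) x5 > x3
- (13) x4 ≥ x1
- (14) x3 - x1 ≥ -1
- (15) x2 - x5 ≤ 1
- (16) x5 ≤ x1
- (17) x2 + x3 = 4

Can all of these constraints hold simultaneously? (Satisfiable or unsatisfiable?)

Unsatisfiable

Constraints 4, 8, 12, and 16 give x3 < x5, x5 ≤ x1, x1 < x2, x2 ≤ x3. Chaining: x3 < x5 ≤ x1 < x2 ≤ x3, which forces x3 < x3 — impossible.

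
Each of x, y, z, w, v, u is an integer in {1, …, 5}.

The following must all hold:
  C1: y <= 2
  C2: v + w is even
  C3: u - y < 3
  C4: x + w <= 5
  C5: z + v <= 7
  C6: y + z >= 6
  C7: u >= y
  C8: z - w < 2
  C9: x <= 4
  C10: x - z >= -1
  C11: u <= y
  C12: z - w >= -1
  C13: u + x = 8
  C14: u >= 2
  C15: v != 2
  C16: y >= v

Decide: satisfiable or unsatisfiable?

From constraints 1 and 11: u ≤ y ≤ 2. From constraint 9: x ≤ 4. Hence u + x ≤ 6. But constraint 13 requires u + x = 8, and 8 > 6. Contradiction.

Unsatisfiable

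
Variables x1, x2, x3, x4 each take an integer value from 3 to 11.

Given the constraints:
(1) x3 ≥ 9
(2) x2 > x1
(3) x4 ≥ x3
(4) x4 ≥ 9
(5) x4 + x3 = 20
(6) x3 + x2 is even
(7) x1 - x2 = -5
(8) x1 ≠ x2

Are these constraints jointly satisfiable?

Satisfiable

Setting (x1, x2, x3, x4) = (3, 8, 10, 10) satisfies everything: constraint 5: x4 + x3 = 20; constraint 6: x3 + x2 = 18 is even; constraint 7: x1 - x2 = -5, and the others follow.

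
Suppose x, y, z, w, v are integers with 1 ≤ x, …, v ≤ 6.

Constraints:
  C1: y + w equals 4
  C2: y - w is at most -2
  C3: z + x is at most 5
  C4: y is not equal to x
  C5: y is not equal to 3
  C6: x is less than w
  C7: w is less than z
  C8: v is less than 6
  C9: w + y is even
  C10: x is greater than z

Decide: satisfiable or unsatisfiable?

Unsatisfiable

Constraints 6, 7, and 10 give w < z, z < x, x < w. Chaining: w < z < x < w, which forces w < w — impossible.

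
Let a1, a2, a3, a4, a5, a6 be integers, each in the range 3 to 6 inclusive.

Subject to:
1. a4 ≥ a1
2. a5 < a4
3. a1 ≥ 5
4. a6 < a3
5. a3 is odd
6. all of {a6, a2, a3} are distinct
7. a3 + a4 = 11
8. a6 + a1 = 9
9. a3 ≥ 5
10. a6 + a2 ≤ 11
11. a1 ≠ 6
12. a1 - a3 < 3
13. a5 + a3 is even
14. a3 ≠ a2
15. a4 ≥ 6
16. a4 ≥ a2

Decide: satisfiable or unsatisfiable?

Take a1 = 5, a2 = 6, a3 = 5, a4 = 6, a5 = 5, a6 = 4. Then constraint 7: a3 + a4 = 11; constraint 8: a6 + a1 = 9; constraint 10: a6 + a2 = 10, and every other listed constraint is also met.

Satisfiable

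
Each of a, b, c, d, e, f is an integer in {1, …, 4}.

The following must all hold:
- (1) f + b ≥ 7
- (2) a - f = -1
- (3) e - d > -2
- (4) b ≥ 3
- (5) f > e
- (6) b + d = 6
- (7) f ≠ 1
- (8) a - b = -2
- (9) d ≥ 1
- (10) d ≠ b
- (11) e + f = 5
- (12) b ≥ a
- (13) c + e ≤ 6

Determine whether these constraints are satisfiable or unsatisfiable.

Satisfiable

One satisfying assignment is a = 2, b = 4, c = 4, d = 2, e = 2, f = 3.
For the less obvious constraints — constraint 1: f + b = 7; constraint 2: a - f = -1; constraint 3: e - d = 0 — and the others hold by inspection.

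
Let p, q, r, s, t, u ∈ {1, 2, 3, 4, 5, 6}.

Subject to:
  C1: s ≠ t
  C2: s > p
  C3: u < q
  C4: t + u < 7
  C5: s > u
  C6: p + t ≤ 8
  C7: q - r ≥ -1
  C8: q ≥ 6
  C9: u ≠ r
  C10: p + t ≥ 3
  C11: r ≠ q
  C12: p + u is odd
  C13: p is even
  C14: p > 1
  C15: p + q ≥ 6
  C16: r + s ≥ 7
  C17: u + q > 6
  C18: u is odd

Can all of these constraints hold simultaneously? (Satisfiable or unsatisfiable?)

Satisfiable

The assignment p = 2, q = 6, r = 4, s = 5, t = 3, u = 3 works:
  constraint 4 holds since t + u = 6.
  constraint 6 holds since p + t = 5.
The rest check out directly.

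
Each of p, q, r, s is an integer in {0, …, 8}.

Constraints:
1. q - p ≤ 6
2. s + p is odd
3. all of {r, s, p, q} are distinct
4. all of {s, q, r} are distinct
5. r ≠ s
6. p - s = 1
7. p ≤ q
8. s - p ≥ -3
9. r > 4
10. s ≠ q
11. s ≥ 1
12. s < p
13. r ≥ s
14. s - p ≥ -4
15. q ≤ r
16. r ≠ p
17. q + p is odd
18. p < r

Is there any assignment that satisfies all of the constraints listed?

The assignment p = 3, q = 6, r = 8, s = 2 works:
  constraint 1 holds since q - p = 3.
  constraint 6 holds since p - s = 1.
The rest check out directly.

Satisfiable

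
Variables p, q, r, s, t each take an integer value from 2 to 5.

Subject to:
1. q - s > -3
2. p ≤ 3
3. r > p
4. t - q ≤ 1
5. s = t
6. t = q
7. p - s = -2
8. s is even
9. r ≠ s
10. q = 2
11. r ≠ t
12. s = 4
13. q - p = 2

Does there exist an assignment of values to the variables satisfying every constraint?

Unsatisfiable

Constraint 12 fixes s = 4 and constraint 10 fixes q = 2. Constraints 5 and 6 give s = t = q, so s = q. But 4 ≠ 2 — contradiction.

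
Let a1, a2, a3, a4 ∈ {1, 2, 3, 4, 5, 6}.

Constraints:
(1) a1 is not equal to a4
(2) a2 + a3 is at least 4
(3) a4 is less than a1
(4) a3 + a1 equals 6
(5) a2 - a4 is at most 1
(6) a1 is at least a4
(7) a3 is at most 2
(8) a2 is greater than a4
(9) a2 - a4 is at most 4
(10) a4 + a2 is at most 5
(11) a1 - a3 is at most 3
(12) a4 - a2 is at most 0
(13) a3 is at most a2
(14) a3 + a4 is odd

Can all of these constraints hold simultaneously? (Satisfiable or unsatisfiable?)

One satisfying assignment is a1 = 4, a2 = 2, a3 = 2, a4 = 1.
For the less obvious constraints — constraint 2: a2 + a3 = 4; constraint 4: a3 + a1 = 6 — and the others hold by inspection.

Satisfiable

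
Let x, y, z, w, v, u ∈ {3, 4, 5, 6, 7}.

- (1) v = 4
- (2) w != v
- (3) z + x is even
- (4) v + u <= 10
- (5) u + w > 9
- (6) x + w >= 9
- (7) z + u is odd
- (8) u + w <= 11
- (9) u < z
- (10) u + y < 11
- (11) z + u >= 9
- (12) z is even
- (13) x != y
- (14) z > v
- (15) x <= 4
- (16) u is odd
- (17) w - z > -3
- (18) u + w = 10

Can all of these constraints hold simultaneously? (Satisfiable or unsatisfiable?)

Satisfiable

Take x = 4, y = 3, z = 6, w = 5, v = 4, u = 5. Then constraint 4: v + u = 9; constraint 5: u + w = 10; constraint 6: x + w = 9, and every other listed constraint is also met.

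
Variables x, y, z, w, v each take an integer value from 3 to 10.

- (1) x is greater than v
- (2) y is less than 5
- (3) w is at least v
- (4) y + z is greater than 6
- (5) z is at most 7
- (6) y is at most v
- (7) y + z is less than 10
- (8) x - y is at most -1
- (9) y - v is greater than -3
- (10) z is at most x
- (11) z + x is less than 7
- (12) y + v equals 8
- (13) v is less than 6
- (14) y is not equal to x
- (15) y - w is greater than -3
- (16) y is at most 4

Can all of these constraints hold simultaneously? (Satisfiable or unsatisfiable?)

Unsatisfiable

Constraints 1, 6, and 8 give v < x, x < y, y ≤ v. Chaining: v < x < y ≤ v, which forces v < v — impossible.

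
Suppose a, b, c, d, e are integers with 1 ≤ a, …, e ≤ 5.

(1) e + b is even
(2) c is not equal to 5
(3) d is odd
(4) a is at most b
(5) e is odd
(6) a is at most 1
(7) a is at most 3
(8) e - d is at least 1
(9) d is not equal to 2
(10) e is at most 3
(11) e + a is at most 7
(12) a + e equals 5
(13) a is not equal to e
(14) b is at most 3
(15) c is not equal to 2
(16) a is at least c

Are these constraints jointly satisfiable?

Unsatisfiable

From constraint 6: a ≤ 1. From constraint 10: e ≤ 3. Hence a + e ≤ 4. But constraint 12 requires a + e = 5, and 5 > 4. Contradiction.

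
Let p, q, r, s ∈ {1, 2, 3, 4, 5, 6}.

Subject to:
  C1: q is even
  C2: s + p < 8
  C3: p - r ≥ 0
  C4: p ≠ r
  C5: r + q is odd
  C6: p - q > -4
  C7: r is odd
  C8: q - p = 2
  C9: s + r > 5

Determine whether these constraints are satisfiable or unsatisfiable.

Satisfiable

One satisfying assignment is p = 2, q = 4, r = 1, s = 5.
For the less obvious constraints — constraint 2: s + p = 7; constraint 3: p - r = 1 — and the others hold by inspection.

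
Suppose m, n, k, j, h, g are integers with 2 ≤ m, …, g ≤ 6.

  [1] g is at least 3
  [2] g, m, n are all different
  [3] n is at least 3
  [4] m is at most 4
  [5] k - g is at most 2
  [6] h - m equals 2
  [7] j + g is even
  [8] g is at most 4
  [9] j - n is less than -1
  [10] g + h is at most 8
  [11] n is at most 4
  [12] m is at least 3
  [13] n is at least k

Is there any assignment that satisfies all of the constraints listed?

Unsatisfiable

Constraints 1, 3, 4, 8, 11, and 12 confine each of g, m, n to the 2 values {3, 4}.
Constraint 2 requires all 3 of them to be distinct, but only 2 values are available — impossible by the pigeonhole principle.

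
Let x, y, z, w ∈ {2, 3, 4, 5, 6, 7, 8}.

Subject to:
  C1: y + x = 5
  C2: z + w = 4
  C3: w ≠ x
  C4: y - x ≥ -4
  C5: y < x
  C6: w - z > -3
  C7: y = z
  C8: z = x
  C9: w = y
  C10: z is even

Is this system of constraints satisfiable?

From constraints 7, 8, and 9, w = y = z = x, so w = x. But constraint 3 says w ≠ x. Contradiction.

Unsatisfiable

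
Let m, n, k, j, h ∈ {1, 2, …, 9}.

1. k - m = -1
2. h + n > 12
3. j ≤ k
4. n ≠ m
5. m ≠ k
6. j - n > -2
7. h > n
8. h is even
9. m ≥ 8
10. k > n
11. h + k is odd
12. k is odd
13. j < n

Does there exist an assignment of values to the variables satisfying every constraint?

Satisfiable

The assignment m = 8, n = 5, k = 7, j = 4, h = 8 works:
  constraint 1 holds since k - m = -1.
  constraint 2 holds since h + n = 13.
The rest check out directly.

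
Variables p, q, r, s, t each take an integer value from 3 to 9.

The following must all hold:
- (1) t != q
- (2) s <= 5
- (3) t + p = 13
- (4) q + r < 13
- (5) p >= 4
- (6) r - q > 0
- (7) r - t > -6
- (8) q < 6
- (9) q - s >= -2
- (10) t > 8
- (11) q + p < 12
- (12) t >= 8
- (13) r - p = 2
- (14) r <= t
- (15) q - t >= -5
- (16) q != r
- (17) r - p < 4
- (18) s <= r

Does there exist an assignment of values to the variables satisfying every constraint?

Satisfiable

Take p = 4, q = 5, r = 6, s = 4, t = 9. Then constraint 3: t + p = 13; constraint 4: q + r = 11, and every other listed constraint is also met.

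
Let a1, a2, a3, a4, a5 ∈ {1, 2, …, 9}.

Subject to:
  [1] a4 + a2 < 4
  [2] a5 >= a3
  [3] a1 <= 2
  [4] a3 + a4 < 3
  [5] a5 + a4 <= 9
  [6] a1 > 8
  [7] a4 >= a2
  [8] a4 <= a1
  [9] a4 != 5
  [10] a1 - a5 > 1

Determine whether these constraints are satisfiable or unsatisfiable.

From constraint 6: a1 ≥ 9. From constraint 3: a1 ≤ 2. But 2 < 9, so no value of a1 works.

Unsatisfiable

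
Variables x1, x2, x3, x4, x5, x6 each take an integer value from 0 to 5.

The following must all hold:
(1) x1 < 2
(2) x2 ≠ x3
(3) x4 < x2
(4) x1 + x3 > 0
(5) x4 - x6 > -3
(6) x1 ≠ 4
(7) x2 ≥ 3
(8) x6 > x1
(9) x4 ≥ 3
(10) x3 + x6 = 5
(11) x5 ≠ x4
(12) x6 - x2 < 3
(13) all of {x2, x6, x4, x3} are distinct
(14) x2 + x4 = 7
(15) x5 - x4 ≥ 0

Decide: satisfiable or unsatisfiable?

Satisfiable

Take x1 = 1, x2 = 4, x3 = 0, x4 = 3, x5 = 4, x6 = 5. Then constraint 4: x1 + x3 = 1; constraint 5: x4 - x6 = -2, and every other listed constraint is also met.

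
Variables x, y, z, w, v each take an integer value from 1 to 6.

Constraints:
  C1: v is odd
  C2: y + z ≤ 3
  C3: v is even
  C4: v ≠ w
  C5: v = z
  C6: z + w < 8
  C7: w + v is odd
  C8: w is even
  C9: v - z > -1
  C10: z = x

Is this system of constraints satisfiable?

Constraint 8 makes w even and constraint 3 makes v even, so w + v must be even. Constraint 7 says w + v is odd — contradiction.

Unsatisfiable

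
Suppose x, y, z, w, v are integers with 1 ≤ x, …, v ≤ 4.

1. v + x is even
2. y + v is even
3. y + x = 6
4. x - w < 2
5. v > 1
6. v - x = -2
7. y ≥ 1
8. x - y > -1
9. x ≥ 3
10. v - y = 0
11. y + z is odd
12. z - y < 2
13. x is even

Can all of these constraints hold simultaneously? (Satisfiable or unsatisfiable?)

Satisfiable

Take x = 4, y = 2, z = 1, w = 4, v = 2. Then constraint 3: y + x = 6; constraint 4: x - w = 0; constraint 6: v - x = -2, and every other listed constraint is also met.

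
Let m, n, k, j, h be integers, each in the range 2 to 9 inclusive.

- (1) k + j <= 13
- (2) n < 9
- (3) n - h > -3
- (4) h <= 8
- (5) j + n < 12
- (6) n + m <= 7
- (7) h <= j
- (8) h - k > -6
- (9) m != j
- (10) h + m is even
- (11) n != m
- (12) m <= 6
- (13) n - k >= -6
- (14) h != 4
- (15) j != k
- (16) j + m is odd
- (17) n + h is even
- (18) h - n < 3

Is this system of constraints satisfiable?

Satisfiable

Setting (m, n, k, j, h) = (4, 2, 6, 7, 2) satisfies everything: constraint 1: k + j = 13; constraint 3: n - h = 0, and the others follow.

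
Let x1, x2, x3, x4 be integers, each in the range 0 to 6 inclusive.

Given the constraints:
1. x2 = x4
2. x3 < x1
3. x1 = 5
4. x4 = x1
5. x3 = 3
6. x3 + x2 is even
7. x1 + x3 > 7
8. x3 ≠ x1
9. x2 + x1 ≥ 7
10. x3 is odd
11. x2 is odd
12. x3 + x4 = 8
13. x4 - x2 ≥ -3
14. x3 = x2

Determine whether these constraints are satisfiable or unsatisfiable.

Constraint 5 fixes x3 = 3 and constraint 3 fixes x1 = 5. Constraints 1, 4, and 14 give x3 = x2 = x4 = x1, so x3 = x1. But 3 ≠ 5 — contradiction.

Unsatisfiable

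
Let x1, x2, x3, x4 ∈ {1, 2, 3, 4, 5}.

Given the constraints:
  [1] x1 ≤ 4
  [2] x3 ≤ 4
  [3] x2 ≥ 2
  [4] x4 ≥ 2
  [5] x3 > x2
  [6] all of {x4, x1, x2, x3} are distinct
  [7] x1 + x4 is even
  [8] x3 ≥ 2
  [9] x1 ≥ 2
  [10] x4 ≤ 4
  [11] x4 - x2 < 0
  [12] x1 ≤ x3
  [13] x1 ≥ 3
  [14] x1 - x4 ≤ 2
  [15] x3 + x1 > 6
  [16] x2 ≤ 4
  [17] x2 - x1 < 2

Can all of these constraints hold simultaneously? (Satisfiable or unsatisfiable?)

Unsatisfiable

Constraints 1, 2, 3, 4, 8, 9, 10, and 16 confine each of x4, x1, x2, x3 to the 3 values {2, …, 4}.
Constraint 6 requires all 4 of them to be distinct, but only 3 values are available — impossible by the pigeonhole principle.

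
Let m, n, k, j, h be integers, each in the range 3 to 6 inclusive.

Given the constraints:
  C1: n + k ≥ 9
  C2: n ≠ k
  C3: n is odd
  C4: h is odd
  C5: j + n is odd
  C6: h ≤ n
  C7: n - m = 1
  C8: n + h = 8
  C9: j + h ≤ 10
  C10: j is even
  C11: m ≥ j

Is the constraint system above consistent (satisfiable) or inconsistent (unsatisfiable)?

Satisfiable

Take m = 4, n = 5, k = 4, j = 4, h = 3. Then constraint 1: n + k = 9; constraint 7: n - m = 1, and every other listed constraint is also met.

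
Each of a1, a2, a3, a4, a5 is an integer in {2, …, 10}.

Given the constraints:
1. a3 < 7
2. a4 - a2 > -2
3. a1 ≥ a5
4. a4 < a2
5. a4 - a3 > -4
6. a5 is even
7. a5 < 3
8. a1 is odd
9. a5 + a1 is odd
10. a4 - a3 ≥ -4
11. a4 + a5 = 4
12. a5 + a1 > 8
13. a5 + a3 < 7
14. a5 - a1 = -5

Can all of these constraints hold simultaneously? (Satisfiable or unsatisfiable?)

The assignment a1 = 7, a2 = 3, a3 = 4, a4 = 2, a5 = 2 works:
  constraint 2 holds since a4 - a2 = -1.
  constraint 5 holds since a4 - a3 = -2.
The rest check out directly.

Satisfiable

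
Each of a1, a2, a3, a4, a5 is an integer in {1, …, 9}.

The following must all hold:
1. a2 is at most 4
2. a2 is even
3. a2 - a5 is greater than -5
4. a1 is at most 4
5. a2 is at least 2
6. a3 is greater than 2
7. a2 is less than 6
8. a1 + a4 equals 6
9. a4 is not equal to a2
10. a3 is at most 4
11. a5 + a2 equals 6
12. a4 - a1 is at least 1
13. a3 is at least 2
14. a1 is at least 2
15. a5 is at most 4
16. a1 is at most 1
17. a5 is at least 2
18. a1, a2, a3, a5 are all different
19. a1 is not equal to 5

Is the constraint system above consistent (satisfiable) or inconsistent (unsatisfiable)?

Unsatisfiable

Constraints 1, 4, 5, 10, 13, 14, 15, and 17 confine each of a1, a2, a3, a5 to the 3 values {2, …, 4}.
Constraint 18 requires all 4 of them to be distinct, but only 3 values are available — impossible by the pigeonhole principle.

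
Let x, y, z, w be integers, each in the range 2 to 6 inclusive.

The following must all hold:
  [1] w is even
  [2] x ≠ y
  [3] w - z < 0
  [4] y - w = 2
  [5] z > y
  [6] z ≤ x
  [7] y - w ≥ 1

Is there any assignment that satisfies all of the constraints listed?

Satisfiable

The assignment x = 6, y = 4, z = 5, w = 2 works:
  constraint 3 holds since w - z = -3.
  constraint 4 holds since y - w = 2.
  constraint 7 holds since y - w = 2.
The rest check out directly.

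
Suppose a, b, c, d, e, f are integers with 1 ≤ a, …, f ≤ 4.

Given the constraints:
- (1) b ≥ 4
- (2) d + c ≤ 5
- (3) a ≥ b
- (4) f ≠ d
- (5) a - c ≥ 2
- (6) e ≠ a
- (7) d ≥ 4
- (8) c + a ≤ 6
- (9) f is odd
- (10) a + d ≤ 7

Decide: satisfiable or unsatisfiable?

Unsatisfiable

From constraints 1 and 3: a ≥ b ≥ 4. From constraint 7: d ≥ 4. Hence a + d ≥ 8. But constraint 10 requires a + d ≤ 7, and 7 < 8. Contradiction.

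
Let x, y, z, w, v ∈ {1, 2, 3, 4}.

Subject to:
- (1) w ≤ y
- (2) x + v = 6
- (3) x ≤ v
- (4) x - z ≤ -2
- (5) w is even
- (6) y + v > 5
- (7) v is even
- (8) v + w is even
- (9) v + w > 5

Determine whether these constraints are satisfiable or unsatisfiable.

Setting (x, y, z, w, v) = (2, 2, 4, 2, 4) satisfies everything: constraint 2: x + v = 6; constraint 4: x - z = -2; constraint 6: y + v = 6, and the others follow.

Satisfiable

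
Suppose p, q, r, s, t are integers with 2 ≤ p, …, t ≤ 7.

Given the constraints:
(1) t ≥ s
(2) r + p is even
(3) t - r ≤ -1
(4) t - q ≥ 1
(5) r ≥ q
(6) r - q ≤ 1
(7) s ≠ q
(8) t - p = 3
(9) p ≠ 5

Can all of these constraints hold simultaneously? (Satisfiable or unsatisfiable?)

Constraints 3, 4, and 6 give q − r ≥ -1, r − t ≥ 1, t − q ≥ 1.
Adding all 3 inequalities: the left sides telescope to 0, and the right sides sum to (-1) + 1 + 1 = 1. So 0 ≥ 1, which is false.

Unsatisfiable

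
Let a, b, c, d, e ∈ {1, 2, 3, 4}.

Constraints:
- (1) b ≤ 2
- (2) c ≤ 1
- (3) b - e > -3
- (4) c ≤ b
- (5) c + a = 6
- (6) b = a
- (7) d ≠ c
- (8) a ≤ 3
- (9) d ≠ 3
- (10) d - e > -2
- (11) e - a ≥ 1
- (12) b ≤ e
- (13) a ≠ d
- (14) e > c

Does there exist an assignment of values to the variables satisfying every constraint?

Unsatisfiable

From constraints 1 and 4: c ≤ b ≤ 2. From constraint 8: a ≤ 3. Hence c + a ≤ 5. But constraint 5 requires c + a = 6, and 6 > 5. Contradiction.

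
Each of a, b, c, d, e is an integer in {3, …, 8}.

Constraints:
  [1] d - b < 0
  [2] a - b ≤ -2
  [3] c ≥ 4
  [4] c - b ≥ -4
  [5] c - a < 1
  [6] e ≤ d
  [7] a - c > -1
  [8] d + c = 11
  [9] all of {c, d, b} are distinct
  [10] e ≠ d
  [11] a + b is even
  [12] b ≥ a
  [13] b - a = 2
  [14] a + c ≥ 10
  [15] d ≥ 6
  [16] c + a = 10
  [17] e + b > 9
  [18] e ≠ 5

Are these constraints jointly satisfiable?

Satisfiable

Take a = 6, b = 8, c = 4, d = 7, e = 4. Then constraint 1: d - b = -1; constraint 2: a - b = -2; constraint 4: c - b = -4, and every other listed constraint is also met.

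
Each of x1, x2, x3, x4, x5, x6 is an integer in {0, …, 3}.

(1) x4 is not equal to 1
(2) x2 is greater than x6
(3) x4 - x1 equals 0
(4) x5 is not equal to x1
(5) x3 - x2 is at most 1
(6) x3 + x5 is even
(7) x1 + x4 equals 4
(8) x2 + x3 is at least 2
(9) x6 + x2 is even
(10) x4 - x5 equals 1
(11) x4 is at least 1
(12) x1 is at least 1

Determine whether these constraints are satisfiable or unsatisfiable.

Satisfiable

Take x1 = 2, x2 = 3, x3 = 1, x4 = 2, x5 = 1, x6 = 1. Then constraint 3: x4 - x1 = 0; constraint 5: x3 - x2 = -2; constraint 7: x1 + x4 = 4, and every other listed constraint is also met.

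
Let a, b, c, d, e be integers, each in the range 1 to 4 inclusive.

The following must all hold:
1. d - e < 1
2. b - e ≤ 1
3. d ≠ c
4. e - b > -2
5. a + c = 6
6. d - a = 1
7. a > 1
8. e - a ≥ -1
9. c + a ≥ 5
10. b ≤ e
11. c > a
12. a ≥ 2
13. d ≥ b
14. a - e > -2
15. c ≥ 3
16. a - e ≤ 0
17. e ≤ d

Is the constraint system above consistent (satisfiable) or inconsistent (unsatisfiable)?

Satisfiable

One satisfying assignment is a = 2, b = 3, c = 4, d = 3, e = 3.
For the less obvious constraints — constraint 1: d - e = 0; constraint 2: b - e = 0 — and the others hold by inspection.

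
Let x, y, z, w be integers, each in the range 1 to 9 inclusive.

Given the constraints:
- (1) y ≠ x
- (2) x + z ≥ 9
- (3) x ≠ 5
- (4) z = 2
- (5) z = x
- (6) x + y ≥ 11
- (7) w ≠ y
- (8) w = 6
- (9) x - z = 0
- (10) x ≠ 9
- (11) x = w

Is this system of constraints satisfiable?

Constraint 4 fixes z = 2 and constraint 8 fixes w = 6. Constraints 5 and 11 give z = x = w, so z = w. But 2 ≠ 6 — contradiction.

Unsatisfiable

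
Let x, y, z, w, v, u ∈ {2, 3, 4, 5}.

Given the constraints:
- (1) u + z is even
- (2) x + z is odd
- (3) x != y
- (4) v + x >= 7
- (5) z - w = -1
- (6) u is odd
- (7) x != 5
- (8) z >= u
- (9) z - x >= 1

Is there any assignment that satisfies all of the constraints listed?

Satisfiable

One satisfying assignment is x = 2, y = 4, z = 3, w = 4, v = 5, u = 3.
For the less obvious constraints — constraint 4: v + x = 7; constraint 5: z - w = -1 — and the others hold by inspection.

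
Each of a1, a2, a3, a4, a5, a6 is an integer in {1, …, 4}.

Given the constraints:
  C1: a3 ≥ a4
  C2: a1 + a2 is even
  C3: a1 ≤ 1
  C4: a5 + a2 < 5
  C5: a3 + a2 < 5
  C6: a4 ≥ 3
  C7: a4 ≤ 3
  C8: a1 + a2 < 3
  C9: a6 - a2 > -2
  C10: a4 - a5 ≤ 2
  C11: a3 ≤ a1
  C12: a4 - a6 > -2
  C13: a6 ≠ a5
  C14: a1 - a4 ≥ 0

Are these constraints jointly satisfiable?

From constraints 1 and 6: a3 ≥ a4 and a4 ≥ 3, so a3 ≥ 3. From constraints 3 and 11: a3 ≤ a1 and a1 ≤ 1, so a3 ≤ 1. But 1 < 3, so no value of a3 works.

Unsatisfiable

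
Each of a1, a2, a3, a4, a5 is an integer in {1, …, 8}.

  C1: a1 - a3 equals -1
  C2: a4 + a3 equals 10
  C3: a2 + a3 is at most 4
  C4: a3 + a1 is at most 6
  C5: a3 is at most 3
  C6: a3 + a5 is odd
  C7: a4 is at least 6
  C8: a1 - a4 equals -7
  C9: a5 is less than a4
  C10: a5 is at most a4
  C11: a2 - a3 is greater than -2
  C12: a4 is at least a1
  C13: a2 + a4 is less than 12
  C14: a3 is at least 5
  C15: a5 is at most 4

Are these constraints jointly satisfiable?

From constraint 7: a4 ≥ 6. From constraint 14: a3 ≥ 5. Hence a4 + a3 ≥ 11. But constraint 2 requires a4 + a3 = 10, and 10 < 11. Contradiction.

Unsatisfiable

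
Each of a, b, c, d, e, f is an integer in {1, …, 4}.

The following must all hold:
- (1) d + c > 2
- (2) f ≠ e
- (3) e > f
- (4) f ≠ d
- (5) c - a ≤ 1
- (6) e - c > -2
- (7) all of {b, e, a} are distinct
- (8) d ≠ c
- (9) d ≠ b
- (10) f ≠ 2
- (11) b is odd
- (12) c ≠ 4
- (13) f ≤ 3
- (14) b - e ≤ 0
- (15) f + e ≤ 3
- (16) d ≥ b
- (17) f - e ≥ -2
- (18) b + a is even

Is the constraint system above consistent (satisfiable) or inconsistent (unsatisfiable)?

One satisfying assignment is a = 3, b = 1, c = 1, d = 2, e = 2, f = 1.
For the less obvious constraints — constraint 1: d + c = 3; constraint 5: c - a = -2 — and the others hold by inspection.

Satisfiable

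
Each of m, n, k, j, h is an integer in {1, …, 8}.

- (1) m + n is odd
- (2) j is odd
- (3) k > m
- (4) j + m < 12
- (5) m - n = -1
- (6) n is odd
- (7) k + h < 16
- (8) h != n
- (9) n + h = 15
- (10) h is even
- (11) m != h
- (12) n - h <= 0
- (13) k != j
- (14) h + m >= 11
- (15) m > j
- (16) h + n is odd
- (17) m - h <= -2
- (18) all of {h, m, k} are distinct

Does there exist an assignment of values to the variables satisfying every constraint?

Satisfiable

Try m = 6, n = 7, k = 7, j = 3, h = 8.
Check constraint 4: j + m = 9; constraint 5: m - n = -1. The remaining constraints are straightforward to verify.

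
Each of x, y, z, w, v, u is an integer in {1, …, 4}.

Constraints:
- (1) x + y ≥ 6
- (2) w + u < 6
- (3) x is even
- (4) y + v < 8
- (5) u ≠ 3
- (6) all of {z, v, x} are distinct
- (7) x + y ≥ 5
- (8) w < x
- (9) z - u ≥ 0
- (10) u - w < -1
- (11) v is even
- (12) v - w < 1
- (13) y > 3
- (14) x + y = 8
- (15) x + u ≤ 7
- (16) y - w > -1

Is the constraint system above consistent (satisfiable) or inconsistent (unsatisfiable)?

Try x = 4, y = 4, z = 1, w = 3, v = 2, u = 1.
Check constraint 1: x + y = 8; constraint 2: w + u = 4; constraint 4: y + v = 6. The remaining constraints are straightforward to verify.

Satisfiable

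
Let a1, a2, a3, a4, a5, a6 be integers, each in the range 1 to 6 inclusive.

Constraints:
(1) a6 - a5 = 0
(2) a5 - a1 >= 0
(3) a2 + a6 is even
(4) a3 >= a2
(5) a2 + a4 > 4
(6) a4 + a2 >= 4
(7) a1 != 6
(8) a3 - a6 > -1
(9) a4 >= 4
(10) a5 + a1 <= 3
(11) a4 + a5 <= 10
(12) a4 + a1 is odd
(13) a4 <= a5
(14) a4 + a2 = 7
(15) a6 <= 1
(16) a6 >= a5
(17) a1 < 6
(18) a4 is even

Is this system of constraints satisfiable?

Unsatisfiable

From constraints 9 and 13: a5 ≥ a4 and a4 ≥ 4, so a5 ≥ 4. From constraints 15 and 16: a5 ≤ a6 and a6 ≤ 1, so a5 ≤ 1. But 1 < 4, so no value of a5 works.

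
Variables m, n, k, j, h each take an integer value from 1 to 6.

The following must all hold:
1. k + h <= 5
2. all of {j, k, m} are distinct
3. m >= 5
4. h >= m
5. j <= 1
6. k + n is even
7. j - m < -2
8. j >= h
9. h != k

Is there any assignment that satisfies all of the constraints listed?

Unsatisfiable

From constraints 3 and 4: h ≥ m and m ≥ 5, so h ≥ 5. From constraints 5 and 8: h ≤ j and j ≤ 1, so h ≤ 1. But 1 < 5, so no value of h works.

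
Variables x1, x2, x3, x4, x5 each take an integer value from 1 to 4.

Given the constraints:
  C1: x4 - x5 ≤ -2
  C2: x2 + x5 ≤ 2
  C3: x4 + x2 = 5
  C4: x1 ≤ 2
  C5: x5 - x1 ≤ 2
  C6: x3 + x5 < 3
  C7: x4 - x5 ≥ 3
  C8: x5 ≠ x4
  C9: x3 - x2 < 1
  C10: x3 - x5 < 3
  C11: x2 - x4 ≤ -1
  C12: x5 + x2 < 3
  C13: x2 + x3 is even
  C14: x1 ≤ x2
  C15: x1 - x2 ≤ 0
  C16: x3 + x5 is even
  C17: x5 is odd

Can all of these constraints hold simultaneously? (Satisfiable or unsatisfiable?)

Unsatisfiable

Constraints 1, 5, 11, and 15 give x5 − x4 ≥ 2, x4 − x2 ≥ 1, x2 − x1 ≥ 0, x1 − x5 ≥ -2.
Adding all 4 inequalities: the left sides telescope to 0, and the right sides sum to 2 + 1 + 0 + (-2) = 1. So 0 ≥ 1, which is false.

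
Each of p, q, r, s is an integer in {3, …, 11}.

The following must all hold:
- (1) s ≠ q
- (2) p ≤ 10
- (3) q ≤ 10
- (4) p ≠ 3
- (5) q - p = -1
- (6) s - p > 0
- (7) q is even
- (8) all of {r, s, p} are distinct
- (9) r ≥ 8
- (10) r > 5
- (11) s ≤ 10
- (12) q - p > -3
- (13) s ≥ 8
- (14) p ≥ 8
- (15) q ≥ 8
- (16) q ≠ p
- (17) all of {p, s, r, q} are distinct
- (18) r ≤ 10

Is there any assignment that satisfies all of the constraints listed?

Unsatisfiable

Constraints 2, 3, 9, 11, 13, 14, 15, and 18 confine each of p, s, r, q to the 3 values {8, …, 10}.
Constraint 17 requires all 4 of them to be distinct, but only 3 values are available — impossible by the pigeonhole principle.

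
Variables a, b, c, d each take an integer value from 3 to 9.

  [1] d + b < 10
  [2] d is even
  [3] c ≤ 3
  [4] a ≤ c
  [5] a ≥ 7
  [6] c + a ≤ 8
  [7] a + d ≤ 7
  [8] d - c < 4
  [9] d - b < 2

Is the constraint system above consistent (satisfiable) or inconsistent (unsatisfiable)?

Unsatisfiable

From constraints 4 and 5: c ≥ a and a ≥ 7, so c ≥ 7. From constraint 3: c ≤ 3. But 3 < 7, so no value of c works.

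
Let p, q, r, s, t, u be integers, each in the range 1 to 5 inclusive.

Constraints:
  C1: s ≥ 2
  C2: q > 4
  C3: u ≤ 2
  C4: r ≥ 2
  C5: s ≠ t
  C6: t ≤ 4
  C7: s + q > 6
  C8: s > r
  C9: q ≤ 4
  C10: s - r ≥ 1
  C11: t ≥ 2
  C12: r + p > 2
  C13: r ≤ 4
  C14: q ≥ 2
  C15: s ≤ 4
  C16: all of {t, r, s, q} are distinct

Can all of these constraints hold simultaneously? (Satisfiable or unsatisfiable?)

Constraints 1, 4, 6, 9, 11, 13, 14, and 15 confine each of t, r, s, q to the 3 values {2, …, 4}.
Constraint 16 requires all 4 of them to be distinct, but only 3 values are available — impossible by the pigeonhole principle.

Unsatisfiable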